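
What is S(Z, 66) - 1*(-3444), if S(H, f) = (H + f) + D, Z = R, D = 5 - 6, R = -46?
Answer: 3463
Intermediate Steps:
D = -1
Z = -46
S(H, f) = -1 + H + f (S(H, f) = (H + f) - 1 = -1 + H + f)
S(Z, 66) - 1*(-3444) = (-1 - 46 + 66) - 1*(-3444) = 19 + 3444 = 3463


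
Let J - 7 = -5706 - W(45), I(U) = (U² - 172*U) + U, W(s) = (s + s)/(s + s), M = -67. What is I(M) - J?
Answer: 21646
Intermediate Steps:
W(s) = 1 (W(s) = (2*s)/((2*s)) = (2*s)*(1/(2*s)) = 1)
I(U) = U² - 171*U
J = -5700 (J = 7 + (-5706 - 1*1) = 7 + (-5706 - 1) = 7 - 5707 = -5700)
I(M) - J = -67*(-171 - 67) - 1*(-5700) = -67*(-238) + 5700 = 15946 + 5700 = 21646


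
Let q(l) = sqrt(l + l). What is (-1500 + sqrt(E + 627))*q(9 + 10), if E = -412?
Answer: sqrt(38)*(-1500 + sqrt(215)) ≈ -9156.2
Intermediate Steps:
q(l) = sqrt(2)*sqrt(l) (q(l) = sqrt(2*l) = sqrt(2)*sqrt(l))
(-1500 + sqrt(E + 627))*q(9 + 10) = (-1500 + sqrt(-412 + 627))*(sqrt(2)*sqrt(9 + 10)) = (-1500 + sqrt(215))*(sqrt(2)*sqrt(19)) = (-1500 + sqrt(215))*sqrt(38) = sqrt(38)*(-1500 + sqrt(215))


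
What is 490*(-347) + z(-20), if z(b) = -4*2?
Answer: -170038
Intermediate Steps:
z(b) = -8
490*(-347) + z(-20) = 490*(-347) - 8 = -170030 - 8 = -170038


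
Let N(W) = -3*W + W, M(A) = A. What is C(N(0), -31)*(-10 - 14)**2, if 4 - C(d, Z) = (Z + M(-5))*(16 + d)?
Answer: 334080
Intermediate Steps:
N(W) = -2*W
C(d, Z) = 4 - (-5 + Z)*(16 + d) (C(d, Z) = 4 - (Z - 5)*(16 + d) = 4 - (-5 + Z)*(16 + d))
C(N(0), -31)*(-10 - 14)**2 = (84 - 16*(-31) + 5*(-2*0) - 1*(-31)*(-2*0))*(-10 - 14)**2 = (84 + 496 + 5*0 - 1*(-31)*0)*(-24)**2 = (84 + 496 + 0 + 0)*576 = 580*576 = 334080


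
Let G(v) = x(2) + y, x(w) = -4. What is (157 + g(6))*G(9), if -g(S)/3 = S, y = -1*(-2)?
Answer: -278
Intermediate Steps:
y = 2
g(S) = -3*S
G(v) = -2 (G(v) = -4 + 2 = -2)
(157 + g(6))*G(9) = (157 - 3*6)*(-2) = (157 - 18)*(-2) = 139*(-2) = -278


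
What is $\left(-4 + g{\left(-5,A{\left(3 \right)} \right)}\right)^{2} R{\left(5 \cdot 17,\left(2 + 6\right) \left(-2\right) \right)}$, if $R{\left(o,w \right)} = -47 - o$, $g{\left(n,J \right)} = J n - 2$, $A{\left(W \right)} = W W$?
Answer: $-343332$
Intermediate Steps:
$A{\left(W \right)} = W^{2}$
$g{\left(n,J \right)} = -2 + J n$
$\left(-4 + g{\left(-5,A{\left(3 \right)} \right)}\right)^{2} R{\left(5 \cdot 17,\left(2 + 6\right) \left(-2\right) \right)} = \left(-4 + \left(-2 + 3^{2} \left(-5\right)\right)\right)^{2} \left(-47 - 5 \cdot 17\right) = \left(-4 + \left(-2 + 9 \left(-5\right)\right)\right)^{2} \left(-47 - 85\right) = \left(-4 - 47\right)^{2} \left(-47 - 85\right) = \left(-4 - 47\right)^{2} \left(-132\right) = \left(-51\right)^{2} \left(-132\right) = 2601 \left(-132\right) = -343332$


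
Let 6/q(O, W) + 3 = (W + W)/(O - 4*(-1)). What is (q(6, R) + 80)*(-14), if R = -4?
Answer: -20860/19 ≈ -1097.9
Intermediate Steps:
q(O, W) = 6/(-3 + 2*W/(4 + O)) (q(O, W) = 6/(-3 + (W + W)/(O - 4*(-1))) = 6/(-3 + (2*W)/(O + 4)) = 6/(-3 + (2*W)/(4 + O)) = 6/(-3 + 2*W/(4 + O)))
(q(6, R) + 80)*(-14) = (6*(-4 - 1*6)/(12 - 2*(-4) + 3*6) + 80)*(-14) = (6*(-4 - 6)/(12 + 8 + 18) + 80)*(-14) = (6*(-10)/38 + 80)*(-14) = (6*(1/38)*(-10) + 80)*(-14) = (-30/19 + 80)*(-14) = (1490/19)*(-14) = -20860/19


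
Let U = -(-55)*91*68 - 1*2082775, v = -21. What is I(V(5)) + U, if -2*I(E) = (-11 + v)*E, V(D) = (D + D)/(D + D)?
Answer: -1742419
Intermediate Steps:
V(D) = 1 (V(D) = (2*D)/((2*D)) = (2*D)*(1/(2*D)) = 1)
U = -1742435 (U = -55*(-91)*68 - 2082775 = 5005*68 - 2082775 = 340340 - 2082775 = -1742435)
I(E) = 16*E (I(E) = -(-11 - 21)*E/2 = -(-16)*E = 16*E)
I(V(5)) + U = 16*1 - 1742435 = 16 - 1742435 = -1742419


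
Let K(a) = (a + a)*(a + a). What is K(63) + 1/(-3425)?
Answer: 54375299/3425 ≈ 15876.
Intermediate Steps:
K(a) = 4*a² (K(a) = (2*a)*(2*a) = 4*a²)
K(63) + 1/(-3425) = 4*63² + 1/(-3425) = 4*3969 - 1/3425 = 15876 - 1/3425 = 54375299/3425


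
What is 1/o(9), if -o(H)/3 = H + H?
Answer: -1/54 ≈ -0.018519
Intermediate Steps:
o(H) = -6*H (o(H) = -3*(H + H) = -6*H)
1/o(9) = 1/(-6*9) = 1/(-54) = -1/54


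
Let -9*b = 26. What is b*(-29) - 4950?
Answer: -43796/9 ≈ -4866.2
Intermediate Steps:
b = -26/9 (b = -1/9*26 = -26/9 ≈ -2.8889)
b*(-29) - 4950 = -26/9*(-29) - 4950 = 754/9 - 4950 = -43796/9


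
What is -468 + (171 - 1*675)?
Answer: -972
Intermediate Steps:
-468 + (171 - 1*675) = -468 + (171 - 675) = -468 - 504 = -972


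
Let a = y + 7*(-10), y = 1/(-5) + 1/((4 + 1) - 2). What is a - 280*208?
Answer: -874648/15 ≈ -58310.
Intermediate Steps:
y = 2/15 (y = 1*(-⅕) + 1/(5 - 2) = -⅕ + 1/3 = -⅕ + 1*(⅓) = -⅕ + ⅓ = 2/15 ≈ 0.13333)
a = -1048/15 (a = 2/15 + 7*(-10) = 2/15 - 70 = -1048/15 ≈ -69.867)
a - 280*208 = -1048/15 - 280*208 = -1048/15 - 58240 = -874648/15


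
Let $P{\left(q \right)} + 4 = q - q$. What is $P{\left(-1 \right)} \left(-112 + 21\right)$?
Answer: $364$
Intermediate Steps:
$P{\left(q \right)} = -4$ ($P{\left(q \right)} = -4 + \left(q - q\right) = -4 + 0 = -4$)
$P{\left(-1 \right)} \left(-112 + 21\right) = - 4 \left(-112 + 21\right) = \left(-4\right) \left(-91\right) = 364$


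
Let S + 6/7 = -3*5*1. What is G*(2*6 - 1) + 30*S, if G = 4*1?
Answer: -3022/7 ≈ -431.71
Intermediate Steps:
S = -111/7 (S = -6/7 - 3*5*1 = -6/7 - 15*1 = -6/7 - 15 = -111/7 ≈ -15.857)
G = 4
G*(2*6 - 1) + 30*S = 4*(2*6 - 1) + 30*(-111/7) = 4*(12 - 1) - 3330/7 = 4*11 - 3330/7 = 44 - 3330/7 = -3022/7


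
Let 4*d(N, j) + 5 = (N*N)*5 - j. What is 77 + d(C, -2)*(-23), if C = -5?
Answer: -1249/2 ≈ -624.50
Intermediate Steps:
d(N, j) = -5/4 - j/4 + 5*N**2/4 (d(N, j) = -5/4 + ((N*N)*5 - j)/4 = -5/4 + (N**2*5 - j)/4 = -5/4 + (5*N**2 - j)/4 = -5/4 + (-j + 5*N**2)/4 = -5/4 + (-j/4 + 5*N**2/4) = -5/4 - j/4 + 5*N**2/4)
77 + d(C, -2)*(-23) = 77 + (-5/4 - 1/4*(-2) + (5/4)*(-5)**2)*(-23) = 77 + (-5/4 + 1/2 + (5/4)*25)*(-23) = 77 + (-5/4 + 1/2 + 125/4)*(-23) = 77 + (61/2)*(-23) = 77 - 1403/2 = -1249/2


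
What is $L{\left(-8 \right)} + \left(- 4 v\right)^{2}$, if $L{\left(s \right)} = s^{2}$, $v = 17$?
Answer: $4688$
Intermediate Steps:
$L{\left(-8 \right)} + \left(- 4 v\right)^{2} = \left(-8\right)^{2} + \left(\left(-4\right) 17\right)^{2} = 64 + \left(-68\right)^{2} = 64 + 4624 = 4688$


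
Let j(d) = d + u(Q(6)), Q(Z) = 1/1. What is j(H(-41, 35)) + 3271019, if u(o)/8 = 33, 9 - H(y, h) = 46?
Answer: 3271246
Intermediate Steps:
H(y, h) = -37 (H(y, h) = 9 - 1*46 = 9 - 46 = -37)
Q(Z) = 1
u(o) = 264 (u(o) = 8*33 = 264)
j(d) = 264 + d (j(d) = d + 264 = 264 + d)
j(H(-41, 35)) + 3271019 = (264 - 37) + 3271019 = 227 + 3271019 = 3271246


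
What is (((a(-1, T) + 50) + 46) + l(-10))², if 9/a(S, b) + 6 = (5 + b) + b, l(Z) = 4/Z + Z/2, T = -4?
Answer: 200704/25 ≈ 8028.2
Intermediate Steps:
l(Z) = Z/2 + 4/Z (l(Z) = 4/Z + Z*(½) = 4/Z + Z/2 = Z/2 + 4/Z)
a(S, b) = 9/(-1 + 2*b) (a(S, b) = 9/(-6 + ((5 + b) + b)) = 9/(-6 + (5 + 2*b)) = 9/(-1 + 2*b))
(((a(-1, T) + 50) + 46) + l(-10))² = (((9/(-1 + 2*(-4)) + 50) + 46) + ((½)*(-10) + 4/(-10)))² = (((9/(-1 - 8) + 50) + 46) + (-5 + 4*(-⅒)))² = (((9/(-9) + 50) + 46) + (-5 - ⅖))² = (((9*(-⅑) + 50) + 46) - 27/5)² = (((-1 + 50) + 46) - 27/5)² = ((49 + 46) - 27/5)² = (95 - 27/5)² = (448/5)² = 200704/25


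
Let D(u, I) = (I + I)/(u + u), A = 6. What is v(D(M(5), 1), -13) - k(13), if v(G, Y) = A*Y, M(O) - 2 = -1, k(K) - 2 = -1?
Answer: -79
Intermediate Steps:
k(K) = 1 (k(K) = 2 - 1 = 1)
M(O) = 1 (M(O) = 2 - 1 = 1)
D(u, I) = I/u (D(u, I) = (2*I)/((2*u)) = (2*I)*(1/(2*u)) = I/u)
v(G, Y) = 6*Y
v(D(M(5), 1), -13) - k(13) = 6*(-13) - 1*1 = -78 - 1 = -79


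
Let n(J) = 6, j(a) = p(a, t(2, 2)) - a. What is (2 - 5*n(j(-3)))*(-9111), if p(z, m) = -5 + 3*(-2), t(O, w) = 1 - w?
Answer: 255108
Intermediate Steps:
p(z, m) = -11 (p(z, m) = -5 - 6 = -11)
j(a) = -11 - a
(2 - 5*n(j(-3)))*(-9111) = (2 - 5*6)*(-9111) = (2 - 30)*(-9111) = -28*(-9111) = 255108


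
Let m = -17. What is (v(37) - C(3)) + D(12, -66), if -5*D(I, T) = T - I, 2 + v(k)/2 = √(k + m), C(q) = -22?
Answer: 168/5 + 4*√5 ≈ 42.544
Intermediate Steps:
v(k) = -4 + 2*√(-17 + k) (v(k) = -4 + 2*√(k - 17) = -4 + 2*√(-17 + k))
D(I, T) = -T/5 + I/5 (D(I, T) = -(T - I)/5 = -T/5 + I/5)
(v(37) - C(3)) + D(12, -66) = ((-4 + 2*√(-17 + 37)) - 1*(-22)) + (-⅕*(-66) + (⅕)*12) = ((-4 + 2*√20) + 22) + (66/5 + 12/5) = ((-4 + 2*(2*√5)) + 22) + 78/5 = ((-4 + 4*√5) + 22) + 78/5 = (18 + 4*√5) + 78/5 = 168/5 + 4*√5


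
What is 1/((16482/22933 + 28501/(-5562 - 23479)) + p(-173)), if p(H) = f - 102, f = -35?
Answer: -665997253/91416583332 ≈ -0.0072853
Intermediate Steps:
p(H) = -137 (p(H) = -35 - 102 = -137)
1/((16482/22933 + 28501/(-5562 - 23479)) + p(-173)) = 1/((16482/22933 + 28501/(-5562 - 23479)) - 137) = 1/((16482*(1/22933) + 28501/(-29041)) - 137) = 1/((16482/22933 + 28501*(-1/29041)) - 137) = 1/((16482/22933 - 28501/29041) - 137) = 1/(-174959671/665997253 - 137) = 1/(-91416583332/665997253) = -665997253/91416583332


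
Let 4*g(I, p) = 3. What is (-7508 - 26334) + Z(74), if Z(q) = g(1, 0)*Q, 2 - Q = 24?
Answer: -67717/2 ≈ -33859.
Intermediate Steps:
g(I, p) = ¾ (g(I, p) = (¼)*3 = ¾)
Q = -22 (Q = 2 - 1*24 = 2 - 24 = -22)
Z(q) = -33/2 (Z(q) = (¾)*(-22) = -33/2)
(-7508 - 26334) + Z(74) = (-7508 - 26334) - 33/2 = -33842 - 33/2 = -67717/2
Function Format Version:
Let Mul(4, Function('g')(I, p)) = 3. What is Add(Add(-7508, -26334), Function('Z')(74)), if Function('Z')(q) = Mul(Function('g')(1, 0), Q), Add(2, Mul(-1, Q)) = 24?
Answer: Rational(-67717, 2) ≈ -33859.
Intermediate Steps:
Function('g')(I, p) = Rational(3, 4) (Function('g')(I, p) = Mul(Rational(1, 4), 3) = Rational(3, 4))
Q = -22 (Q = Add(2, Mul(-1, 24)) = Add(2, -24) = -22)
Function('Z')(q) = Rational(-33, 2) (Function('Z')(q) = Mul(Rational(3, 4), -22) = Rational(-33, 2))
Add(Add(-7508, -26334), Function('Z')(74)) = Add(Add(-7508, -26334), Rational(-33, 2)) = Add(-33842, Rational(-33, 2)) = Rational(-67717, 2)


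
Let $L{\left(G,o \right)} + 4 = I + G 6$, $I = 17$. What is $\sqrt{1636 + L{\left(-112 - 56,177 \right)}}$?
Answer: $\sqrt{641} \approx 25.318$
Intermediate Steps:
$L{\left(G,o \right)} = 13 + 6 G$ ($L{\left(G,o \right)} = -4 + \left(17 + G 6\right) = -4 + \left(17 + 6 G\right) = 13 + 6 G$)
$\sqrt{1636 + L{\left(-112 - 56,177 \right)}} = \sqrt{1636 + \left(13 + 6 \left(-112 - 56\right)\right)} = \sqrt{1636 + \left(13 + 6 \left(-168\right)\right)} = \sqrt{1636 + \left(13 - 1008\right)} = \sqrt{1636 - 995} = \sqrt{641}$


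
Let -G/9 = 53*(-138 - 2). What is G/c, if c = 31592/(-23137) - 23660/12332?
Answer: -1587836318460/78084497 ≈ -20335.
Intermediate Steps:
G = 66780 (G = -477*(-138 - 2) = -477*(-140) = -9*(-7420) = 66780)
c = -234253491/71331371 (c = 31592*(-1/23137) - 23660*1/12332 = -31592/23137 - 5915/3083 = -234253491/71331371 ≈ -3.2840)
G/c = 66780/(-234253491/71331371) = 66780*(-71331371/234253491) = -1587836318460/78084497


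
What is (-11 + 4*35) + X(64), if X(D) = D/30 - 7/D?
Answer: 125783/960 ≈ 131.02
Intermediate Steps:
X(D) = -7/D + D/30 (X(D) = D*(1/30) - 7/D = D/30 - 7/D = -7/D + D/30)
(-11 + 4*35) + X(64) = (-11 + 4*35) + (-7/64 + (1/30)*64) = (-11 + 140) + (-7*1/64 + 32/15) = 129 + (-7/64 + 32/15) = 129 + 1943/960 = 125783/960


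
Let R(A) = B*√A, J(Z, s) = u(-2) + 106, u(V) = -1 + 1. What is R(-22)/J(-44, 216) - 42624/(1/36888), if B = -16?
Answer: -1572314112 - 8*I*√22/53 ≈ -1.5723e+9 - 0.70799*I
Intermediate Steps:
u(V) = 0
J(Z, s) = 106 (J(Z, s) = 0 + 106 = 106)
R(A) = -16*√A
R(-22)/J(-44, 216) - 42624/(1/36888) = -16*I*√22/106 - 42624/(1/36888) = -16*I*√22*(1/106) - 42624/1/36888 = -16*I*√22*(1/106) - 42624*36888 = -8*I*√22/53 - 1572314112 = -1572314112 - 8*I*√22/53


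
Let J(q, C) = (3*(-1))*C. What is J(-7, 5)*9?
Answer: -135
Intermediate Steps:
J(q, C) = -3*C
J(-7, 5)*9 = -3*5*9 = -15*9 = -135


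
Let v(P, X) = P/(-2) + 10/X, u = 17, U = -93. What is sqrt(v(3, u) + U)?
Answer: I*sqrt(108562)/34 ≈ 9.6908*I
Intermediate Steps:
v(P, X) = 10/X - P/2 (v(P, X) = P*(-1/2) + 10/X = -P/2 + 10/X = 10/X - P/2)
sqrt(v(3, u) + U) = sqrt((10/17 - 1/2*3) - 93) = sqrt((10*(1/17) - 3/2) - 93) = sqrt((10/17 - 3/2) - 93) = sqrt(-31/34 - 93) = sqrt(-3193/34) = I*sqrt(108562)/34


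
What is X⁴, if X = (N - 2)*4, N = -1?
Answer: 20736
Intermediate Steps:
X = -12 (X = (-1 - 2)*4 = -3*4 = -12)
X⁴ = (-12)⁴ = 20736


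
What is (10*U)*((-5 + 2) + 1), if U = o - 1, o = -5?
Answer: 120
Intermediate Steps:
U = -6 (U = -5 - 1 = -6)
(10*U)*((-5 + 2) + 1) = (10*(-6))*((-5 + 2) + 1) = -60*(-3 + 1) = -60*(-2) = 120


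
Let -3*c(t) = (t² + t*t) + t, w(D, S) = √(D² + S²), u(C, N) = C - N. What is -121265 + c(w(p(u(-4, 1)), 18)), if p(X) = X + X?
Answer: -364643/3 - 2*√106/3 ≈ -1.2155e+5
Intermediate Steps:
p(X) = 2*X
c(t) = -2*t²/3 - t/3 (c(t) = -((t² + t*t) + t)/3 = -((t² + t²) + t)/3 = -(2*t² + t)/3 = -(t + 2*t²)/3 = -2*t²/3 - t/3)
-121265 + c(w(p(u(-4, 1)), 18)) = -121265 - √((2*(-4 - 1*1))² + 18²)*(1 + 2*√((2*(-4 - 1*1))² + 18²))/3 = -121265 - √((2*(-4 - 1))² + 324)*(1 + 2*√((2*(-4 - 1))² + 324))/3 = -121265 - √((2*(-5))² + 324)*(1 + 2*√((2*(-5))² + 324))/3 = -121265 - √((-10)² + 324)*(1 + 2*√((-10)² + 324))/3 = -121265 - √(100 + 324)*(1 + 2*√(100 + 324))/3 = -121265 - √424*(1 + 2*√424)/3 = -121265 - 2*√106*(1 + 2*(2*√106))/3 = -121265 - 2*√106*(1 + 4*√106)/3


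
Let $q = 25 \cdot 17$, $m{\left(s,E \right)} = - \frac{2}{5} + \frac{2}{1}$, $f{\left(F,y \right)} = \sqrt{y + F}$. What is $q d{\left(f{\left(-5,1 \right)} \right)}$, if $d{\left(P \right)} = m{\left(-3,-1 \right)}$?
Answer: $680$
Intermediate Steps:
$f{\left(F,y \right)} = \sqrt{F + y}$
$m{\left(s,E \right)} = \frac{8}{5}$ ($m{\left(s,E \right)} = \left(-2\right) \frac{1}{5} + 2 \cdot 1 = - \frac{2}{5} + 2 = \frac{8}{5}$)
$d{\left(P \right)} = \frac{8}{5}$
$q = 425$
$q d{\left(f{\left(-5,1 \right)} \right)} = 425 \cdot \frac{8}{5} = 680$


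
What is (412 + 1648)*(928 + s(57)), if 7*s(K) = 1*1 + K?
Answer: 13501240/7 ≈ 1.9287e+6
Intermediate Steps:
s(K) = ⅐ + K/7 (s(K) = (1*1 + K)/7 = (1 + K)/7 = ⅐ + K/7)
(412 + 1648)*(928 + s(57)) = (412 + 1648)*(928 + (⅐ + (⅐)*57)) = 2060*(928 + (⅐ + 57/7)) = 2060*(928 + 58/7) = 2060*(6554/7) = 13501240/7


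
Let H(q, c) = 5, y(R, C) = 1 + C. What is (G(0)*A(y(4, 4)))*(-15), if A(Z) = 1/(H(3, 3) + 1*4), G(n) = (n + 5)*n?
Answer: 0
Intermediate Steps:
G(n) = n*(5 + n) (G(n) = (5 + n)*n = n*(5 + n))
A(Z) = ⅑ (A(Z) = 1/(5 + 1*4) = 1/(5 + 4) = 1/9 = ⅑)
(G(0)*A(y(4, 4)))*(-15) = ((0*(5 + 0))*(⅑))*(-15) = ((0*5)*(⅑))*(-15) = (0*(⅑))*(-15) = 0*(-15) = 0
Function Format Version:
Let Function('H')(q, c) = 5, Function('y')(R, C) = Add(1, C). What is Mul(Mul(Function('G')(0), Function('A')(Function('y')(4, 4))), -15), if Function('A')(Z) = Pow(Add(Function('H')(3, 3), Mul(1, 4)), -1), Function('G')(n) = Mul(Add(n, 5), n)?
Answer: 0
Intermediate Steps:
Function('G')(n) = Mul(n, Add(5, n)) (Function('G')(n) = Mul(Add(5, n), n) = Mul(n, Add(5, n)))
Function('A')(Z) = Rational(1, 9) (Function('A')(Z) = Pow(Add(5, Mul(1, 4)), -1) = Pow(Add(5, 4), -1) = Pow(9, -1) = Rational(1, 9))
Mul(Mul(Function('G')(0), Function('A')(Function('y')(4, 4))), -15) = Mul(Mul(Mul(0, Add(5, 0)), Rational(1, 9)), -15) = Mul(Mul(Mul(0, 5), Rational(1, 9)), -15) = Mul(Mul(0, Rational(1, 9)), -15) = Mul(0, -15) = 0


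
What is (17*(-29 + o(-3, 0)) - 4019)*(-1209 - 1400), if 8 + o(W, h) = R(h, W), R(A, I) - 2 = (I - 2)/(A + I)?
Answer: 35892013/3 ≈ 1.1964e+7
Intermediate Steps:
R(A, I) = 2 + (-2 + I)/(A + I) (R(A, I) = 2 + (I - 2)/(A + I) = 2 + (-2 + I)/(A + I))
o(W, h) = -8 + (-2 + 2*h + 3*W)/(W + h) (o(W, h) = -8 + (-2 + 2*h + 3*W)/(h + W) = -8 + (-2 + 2*h + 3*W)/(W + h))
(17*(-29 + o(-3, 0)) - 4019)*(-1209 - 1400) = (17*(-29 + (-2 - 6*0 - 5*(-3))/(-3 + 0)) - 4019)*(-1209 - 1400) = (17*(-29 + (-2 + 0 + 15)/(-3)) - 4019)*(-2609) = (17*(-29 - 1/3*13) - 4019)*(-2609) = (17*(-29 - 13/3) - 4019)*(-2609) = (17*(-100/3) - 4019)*(-2609) = (-1700/3 - 4019)*(-2609) = -13757/3*(-2609) = 35892013/3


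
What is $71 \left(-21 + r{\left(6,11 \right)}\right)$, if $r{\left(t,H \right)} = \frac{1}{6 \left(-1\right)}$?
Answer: $- \frac{9017}{6} \approx -1502.8$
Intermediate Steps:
$r{\left(t,H \right)} = - \frac{1}{6}$ ($r{\left(t,H \right)} = \frac{1}{-6} = - \frac{1}{6}$)
$71 \left(-21 + r{\left(6,11 \right)}\right) = 71 \left(-21 - \frac{1}{6}\right) = 71 \left(- \frac{127}{6}\right) = - \frac{9017}{6}$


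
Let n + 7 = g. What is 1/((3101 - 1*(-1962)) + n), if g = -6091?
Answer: -1/1035 ≈ -0.00096618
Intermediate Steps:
n = -6098 (n = -7 - 6091 = -6098)
1/((3101 - 1*(-1962)) + n) = 1/((3101 - 1*(-1962)) - 6098) = 1/((3101 + 1962) - 6098) = 1/(5063 - 6098) = 1/(-1035) = -1/1035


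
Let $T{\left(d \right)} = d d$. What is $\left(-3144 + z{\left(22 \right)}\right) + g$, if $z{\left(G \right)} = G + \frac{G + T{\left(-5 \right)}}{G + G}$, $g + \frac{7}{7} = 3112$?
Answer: $- \frac{437}{44} \approx -9.9318$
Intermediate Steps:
$T{\left(d \right)} = d^{2}$
$g = 3111$ ($g = -1 + 3112 = 3111$)
$z{\left(G \right)} = G + \frac{25 + G}{2 G}$ ($z{\left(G \right)} = G + \frac{G + \left(-5\right)^{2}}{G + G} = G + \frac{G + 25}{2 G} = G + \left(25 + G\right) \frac{1}{2 G} = G + \frac{25 + G}{2 G}$)
$\left(-3144 + z{\left(22 \right)}\right) + g = \left(-3144 + \left(\frac{1}{2} + 22 + \frac{25}{2 \cdot 22}\right)\right) + 3111 = \left(-3144 + \left(\frac{1}{2} + 22 + \frac{25}{2} \cdot \frac{1}{22}\right)\right) + 3111 = \left(-3144 + \left(\frac{1}{2} + 22 + \frac{25}{44}\right)\right) + 3111 = \left(-3144 + \frac{1015}{44}\right) + 3111 = - \frac{137321}{44} + 3111 = - \frac{437}{44}$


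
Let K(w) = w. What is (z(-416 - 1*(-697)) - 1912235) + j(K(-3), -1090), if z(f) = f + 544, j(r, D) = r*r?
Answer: -1911401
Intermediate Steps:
j(r, D) = r**2
z(f) = 544 + f
(z(-416 - 1*(-697)) - 1912235) + j(K(-3), -1090) = ((544 + (-416 - 1*(-697))) - 1912235) + (-3)**2 = ((544 + (-416 + 697)) - 1912235) + 9 = ((544 + 281) - 1912235) + 9 = (825 - 1912235) + 9 = -1911410 + 9 = -1911401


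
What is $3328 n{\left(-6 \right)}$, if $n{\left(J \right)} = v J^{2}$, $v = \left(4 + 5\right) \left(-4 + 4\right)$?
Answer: $0$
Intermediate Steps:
$v = 0$ ($v = 9 \cdot 0 = 0$)
$n{\left(J \right)} = 0$ ($n{\left(J \right)} = 0 J^{2} = 0$)
$3328 n{\left(-6 \right)} = 3328 \cdot 0 = 0$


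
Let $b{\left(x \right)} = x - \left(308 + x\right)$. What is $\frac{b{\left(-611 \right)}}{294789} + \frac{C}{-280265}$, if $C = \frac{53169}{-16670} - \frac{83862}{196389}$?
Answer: $- \frac{2819291721890009}{2732106996794181450} \approx -0.0010319$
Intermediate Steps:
$C = - \frac{1315531809}{363756070}$ ($C = 53169 \left(- \frac{1}{16670}\right) - \frac{9318}{21821} = - \frac{53169}{16670} - \frac{9318}{21821} = - \frac{1315531809}{363756070} \approx -3.6165$)
$b{\left(x \right)} = -308$
$\frac{b{\left(-611 \right)}}{294789} + \frac{C}{-280265} = - \frac{308}{294789} - \frac{1315531809}{363756070 \left(-280265\right)} = \left(-308\right) \frac{1}{294789} - - \frac{1315531809}{101948094958550} = - \frac{28}{26799} + \frac{1315531809}{101948094958550} = - \frac{2819291721890009}{2732106996794181450}$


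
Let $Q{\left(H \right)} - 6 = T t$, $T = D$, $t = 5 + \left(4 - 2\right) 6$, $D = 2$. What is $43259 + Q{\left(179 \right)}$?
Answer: $43299$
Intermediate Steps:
$t = 17$ ($t = 5 + \left(4 - 2\right) 6 = 5 + 2 \cdot 6 = 5 + 12 = 17$)
$T = 2$
$Q{\left(H \right)} = 40$ ($Q{\left(H \right)} = 6 + 2 \cdot 17 = 6 + 34 = 40$)
$43259 + Q{\left(179 \right)} = 43259 + 40 = 43299$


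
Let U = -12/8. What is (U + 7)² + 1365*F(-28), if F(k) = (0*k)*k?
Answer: 121/4 ≈ 30.250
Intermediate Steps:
F(k) = 0 (F(k) = 0*k = 0)
U = -3/2 (U = -12*⅛ = -3/2 ≈ -1.5000)
(U + 7)² + 1365*F(-28) = (-3/2 + 7)² + 1365*0 = (11/2)² + 0 = 121/4 + 0 = 121/4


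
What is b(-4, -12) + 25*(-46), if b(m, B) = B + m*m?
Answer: -1146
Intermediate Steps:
b(m, B) = B + m²
b(-4, -12) + 25*(-46) = (-12 + (-4)²) + 25*(-46) = (-12 + 16) - 1150 = 4 - 1150 = -1146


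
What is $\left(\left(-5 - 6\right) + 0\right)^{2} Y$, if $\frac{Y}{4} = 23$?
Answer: $11132$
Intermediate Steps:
$Y = 92$ ($Y = 4 \cdot 23 = 92$)
$\left(\left(-5 - 6\right) + 0\right)^{2} Y = \left(\left(-5 - 6\right) + 0\right)^{2} \cdot 92 = \left(-11 + 0\right)^{2} \cdot 92 = \left(-11\right)^{2} \cdot 92 = 121 \cdot 92 = 11132$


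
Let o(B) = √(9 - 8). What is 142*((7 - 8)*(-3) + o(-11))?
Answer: 568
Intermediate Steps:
o(B) = 1 (o(B) = √1 = 1)
142*((7 - 8)*(-3) + o(-11)) = 142*((7 - 8)*(-3) + 1) = 142*(-1*(-3) + 1) = 142*(3 + 1) = 142*4 = 568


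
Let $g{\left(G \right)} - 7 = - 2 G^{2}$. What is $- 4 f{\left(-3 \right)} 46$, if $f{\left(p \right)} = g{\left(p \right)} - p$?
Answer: $1472$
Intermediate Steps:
$g{\left(G \right)} = 7 - 2 G^{2}$
$f{\left(p \right)} = 7 - p - 2 p^{2}$ ($f{\left(p \right)} = \left(7 - 2 p^{2}\right) - p = 7 - p - 2 p^{2}$)
$- 4 f{\left(-3 \right)} 46 = - 4 \left(7 - -3 - 2 \left(-3\right)^{2}\right) 46 = - 4 \left(7 + 3 - 18\right) 46 = \left(-4\right) \left(-8\right) 46 = 32 \cdot 46 = 1472$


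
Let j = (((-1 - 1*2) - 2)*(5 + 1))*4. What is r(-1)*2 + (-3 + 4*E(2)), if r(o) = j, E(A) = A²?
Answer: -227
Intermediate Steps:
j = -120 (j = (((-1 - 2) - 2)*6)*4 = ((-3 - 2)*6)*4 = -5*6*4 = -30*4 = -120)
r(o) = -120
r(-1)*2 + (-3 + 4*E(2)) = -120*2 + (-3 + 4*2²) = -240 + (-3 + 4*4) = -240 + (-3 + 16) = -240 + 13 = -227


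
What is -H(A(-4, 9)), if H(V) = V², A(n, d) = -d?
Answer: -81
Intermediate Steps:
-H(A(-4, 9)) = -(-1*9)² = -1*(-9)² = -1*81 = -81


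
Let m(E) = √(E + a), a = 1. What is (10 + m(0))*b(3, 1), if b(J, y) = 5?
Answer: 55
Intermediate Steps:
m(E) = √(1 + E) (m(E) = √(E + 1) = √(1 + E))
(10 + m(0))*b(3, 1) = (10 + √(1 + 0))*5 = (10 + √1)*5 = (10 + 1)*5 = 11*5 = 55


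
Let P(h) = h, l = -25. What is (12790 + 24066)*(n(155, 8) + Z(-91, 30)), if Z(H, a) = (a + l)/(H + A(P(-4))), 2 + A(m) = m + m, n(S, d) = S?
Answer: 576796400/101 ≈ 5.7109e+6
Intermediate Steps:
A(m) = -2 + 2*m (A(m) = -2 + (m + m) = -2 + 2*m)
Z(H, a) = (-25 + a)/(-10 + H) (Z(H, a) = (a - 25)/(H + (-2 + 2*(-4))) = (-25 + a)/(H + (-2 - 8)) = (-25 + a)/(H - 10) = (-25 + a)/(-10 + H))
(12790 + 24066)*(n(155, 8) + Z(-91, 30)) = (12790 + 24066)*(155 + (-25 + 30)/(-10 - 91)) = 36856*(155 + 5/(-101)) = 36856*(155 - 1/101*5) = 36856*(155 - 5/101) = 36856*(15650/101) = 576796400/101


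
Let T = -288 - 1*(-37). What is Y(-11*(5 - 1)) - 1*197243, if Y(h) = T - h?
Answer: -197450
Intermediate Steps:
T = -251 (T = -288 + 37 = -251)
Y(h) = -251 - h
Y(-11*(5 - 1)) - 1*197243 = (-251 - (-11)*(5 - 1)) - 1*197243 = (-251 - (-11)*4) - 197243 = (-251 - 1*(-44)) - 197243 = (-251 + 44) - 197243 = -207 - 197243 = -197450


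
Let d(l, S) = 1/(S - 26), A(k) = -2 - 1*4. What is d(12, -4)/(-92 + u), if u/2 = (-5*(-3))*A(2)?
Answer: 1/8160 ≈ 0.00012255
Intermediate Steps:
A(k) = -6 (A(k) = -2 - 4 = -6)
d(l, S) = 1/(-26 + S)
u = -180 (u = 2*(-5*(-3)*(-6)) = 2*(15*(-6)) = 2*(-90) = -180)
d(12, -4)/(-92 + u) = 1/((-26 - 4)*(-92 - 180)) = 1/(-30*(-272)) = -1/30*(-1/272) = 1/8160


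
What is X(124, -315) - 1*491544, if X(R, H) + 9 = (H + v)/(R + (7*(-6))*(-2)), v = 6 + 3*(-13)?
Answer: -25560843/52 ≈ -4.9155e+5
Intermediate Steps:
v = -33 (v = 6 - 39 = -33)
X(R, H) = -9 + (-33 + H)/(84 + R) (X(R, H) = -9 + (H - 33)/(R + (7*(-6))*(-2)) = -9 + (-33 + H)/(R - 42*(-2)) = -9 + (-33 + H)/(R + 84) = -9 + (-33 + H)/(84 + R))
X(124, -315) - 1*491544 = (-789 - 315 - 9*124)/(84 + 124) - 1*491544 = (-789 - 315 - 1116)/208 - 491544 = (1/208)*(-2220) - 491544 = -555/52 - 491544 = -25560843/52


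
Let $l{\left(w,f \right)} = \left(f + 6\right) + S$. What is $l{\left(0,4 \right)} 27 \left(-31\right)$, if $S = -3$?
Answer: $-5859$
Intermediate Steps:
$l{\left(w,f \right)} = 3 + f$ ($l{\left(w,f \right)} = \left(f + 6\right) - 3 = \left(6 + f\right) - 3 = 3 + f$)
$l{\left(0,4 \right)} 27 \left(-31\right) = \left(3 + 4\right) 27 \left(-31\right) = 7 \cdot 27 \left(-31\right) = 189 \left(-31\right) = -5859$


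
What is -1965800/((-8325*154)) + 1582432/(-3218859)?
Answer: 1364722564/1310075613 ≈ 1.0417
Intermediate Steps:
-1965800/((-8325*154)) + 1582432/(-3218859) = -1965800/(-1282050) + 1582432*(-1/3218859) = -1965800*(-1/1282050) - 1582432/3218859 = 39316/25641 - 1582432/3218859 = 1364722564/1310075613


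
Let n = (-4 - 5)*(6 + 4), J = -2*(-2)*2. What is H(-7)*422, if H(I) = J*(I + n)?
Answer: -327472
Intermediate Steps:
J = 8 (J = 4*2 = 8)
n = -90 (n = -9*10 = -90)
H(I) = -720 + 8*I (H(I) = 8*(I - 90) = 8*(-90 + I) = -720 + 8*I)
H(-7)*422 = (-720 + 8*(-7))*422 = (-720 - 56)*422 = -776*422 = -327472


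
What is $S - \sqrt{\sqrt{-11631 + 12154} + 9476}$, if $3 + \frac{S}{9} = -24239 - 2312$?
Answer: $-238986 - \sqrt{9476 + \sqrt{523}} \approx -2.3908 \cdot 10^{5}$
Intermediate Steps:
$S = -238986$ ($S = -27 + 9 \left(-24239 - 2312\right) = -27 + 9 \left(-26551\right) = -27 - 238959 = -238986$)
$S - \sqrt{\sqrt{-11631 + 12154} + 9476} = -238986 - \sqrt{\sqrt{-11631 + 12154} + 9476} = -238986 - \sqrt{\sqrt{523} + 9476} = -238986 - \sqrt{9476 + \sqrt{523}}$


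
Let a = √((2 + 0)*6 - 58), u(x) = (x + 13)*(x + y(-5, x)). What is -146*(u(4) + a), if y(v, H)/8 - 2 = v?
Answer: 49640 - 146*I*√46 ≈ 49640.0 - 990.22*I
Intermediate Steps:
y(v, H) = 16 + 8*v
u(x) = (-24 + x)*(13 + x) (u(x) = (x + 13)*(x + (16 + 8*(-5))) = (13 + x)*(x + (16 - 40)) = (13 + x)*(x - 24) = (13 + x)*(-24 + x) = (-24 + x)*(13 + x))
a = I*√46 (a = √(2*6 - 58) = √(12 - 58) = √(-46) = I*√46 ≈ 6.7823*I)
-146*(u(4) + a) = -146*((-312 + 4² - 11*4) + I*√46) = -146*((-312 + 16 - 44) + I*√46) = -146*(-340 + I*√46) = 49640 - 146*I*√46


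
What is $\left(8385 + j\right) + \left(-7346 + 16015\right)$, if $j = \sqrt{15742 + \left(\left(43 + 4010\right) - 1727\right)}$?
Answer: $17054 + 2 \sqrt{4517} \approx 17188.0$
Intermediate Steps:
$j = 2 \sqrt{4517}$ ($j = \sqrt{15742 + \left(4053 - 1727\right)} = \sqrt{15742 + 2326} = \sqrt{18068} = 2 \sqrt{4517} \approx 134.42$)
$\left(8385 + j\right) + \left(-7346 + 16015\right) = \left(8385 + 2 \sqrt{4517}\right) + \left(-7346 + 16015\right) = \left(8385 + 2 \sqrt{4517}\right) + 8669 = 17054 + 2 \sqrt{4517}$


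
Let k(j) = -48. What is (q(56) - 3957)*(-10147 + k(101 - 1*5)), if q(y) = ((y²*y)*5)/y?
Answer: -119515985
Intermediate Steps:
q(y) = 5*y² (q(y) = (y³*5)/y = (5*y³)/y = 5*y²)
(q(56) - 3957)*(-10147 + k(101 - 1*5)) = (5*56² - 3957)*(-10147 - 48) = (5*3136 - 3957)*(-10195) = (15680 - 3957)*(-10195) = 11723*(-10195) = -119515985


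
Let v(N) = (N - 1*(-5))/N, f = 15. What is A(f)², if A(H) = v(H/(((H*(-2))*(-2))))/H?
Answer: 49/25 ≈ 1.9600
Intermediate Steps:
v(N) = (5 + N)/N (v(N) = (N + 5)/N = (5 + N)/N)
A(H) = 21/H (A(H) = ((5 + H/(((H*(-2))*(-2))))/((H/(((H*(-2))*(-2))))))/H = ((5 + H/((-2*H*(-2))))/((H/((-2*H*(-2))))))/H = ((5 + H/((4*H)))/((H/((4*H)))))/H = ((5 + H*(1/(4*H)))/((H*(1/(4*H)))))/H = ((5 + ¼)/(¼))/H = (4*(21/4))/H = 21/H)
A(f)² = (21/15)² = (21*(1/15))² = (7/5)² = 49/25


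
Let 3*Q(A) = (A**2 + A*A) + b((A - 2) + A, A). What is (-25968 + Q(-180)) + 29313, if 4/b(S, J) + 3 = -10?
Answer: 972851/39 ≈ 24945.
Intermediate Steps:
b(S, J) = -4/13 (b(S, J) = 4/(-3 - 10) = 4/(-13) = 4*(-1/13) = -4/13)
Q(A) = -4/39 + 2*A**2/3 (Q(A) = ((A**2 + A*A) - 4/13)/3 = ((A**2 + A**2) - 4/13)/3 = (2*A**2 - 4/13)/3 = (-4/13 + 2*A**2)/3 = -4/39 + 2*A**2/3)
(-25968 + Q(-180)) + 29313 = (-25968 + (-4/39 + (2/3)*(-180)**2)) + 29313 = (-25968 + (-4/39 + (2/3)*32400)) + 29313 = (-25968 + (-4/39 + 21600)) + 29313 = (-25968 + 842396/39) + 29313 = -170356/39 + 29313 = 972851/39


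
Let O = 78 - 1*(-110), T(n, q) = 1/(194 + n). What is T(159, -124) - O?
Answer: -66363/353 ≈ -188.00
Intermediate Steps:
O = 188 (O = 78 + 110 = 188)
T(159, -124) - O = 1/(194 + 159) - 1*188 = 1/353 - 188 = -66363/353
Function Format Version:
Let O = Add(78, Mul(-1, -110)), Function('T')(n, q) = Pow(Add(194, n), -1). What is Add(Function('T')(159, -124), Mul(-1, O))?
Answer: Rational(-66363, 353) ≈ -188.00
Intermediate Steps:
O = 188 (O = Add(78, 110) = 188)
Add(Function('T')(159, -124), Mul(-1, O)) = Add(Pow(Add(194, 159), -1), Mul(-1, 188)) = Add(Pow(353, -1), -188) = Add(Rational(1, 353), -188) = Rational(-66363, 353)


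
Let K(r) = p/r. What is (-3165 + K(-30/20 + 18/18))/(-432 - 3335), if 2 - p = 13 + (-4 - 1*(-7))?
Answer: 3137/3767 ≈ 0.83276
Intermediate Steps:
p = -14 (p = 2 - (13 + (-4 - 1*(-7))) = 2 - (13 + (-4 + 7)) = 2 - (13 + 3) = 2 - 1*16 = 2 - 16 = -14)
K(r) = -14/r
(-3165 + K(-30/20 + 18/18))/(-432 - 3335) = (-3165 - 14/(-30/20 + 18/18))/(-432 - 3335) = (-3165 - 14/(-30*1/20 + 18*(1/18)))/(-3767) = (-3165 - 14/(-3/2 + 1))*(-1/3767) = (-3165 - 14/(-1/2))*(-1/3767) = (-3165 - 14*(-2))*(-1/3767) = (-3165 + 28)*(-1/3767) = -3137*(-1/3767) = 3137/3767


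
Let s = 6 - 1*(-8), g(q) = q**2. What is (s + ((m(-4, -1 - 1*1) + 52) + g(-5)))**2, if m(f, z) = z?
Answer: 7921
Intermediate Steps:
s = 14 (s = 6 + 8 = 14)
(s + ((m(-4, -1 - 1*1) + 52) + g(-5)))**2 = (14 + (((-1 - 1*1) + 52) + (-5)**2))**2 = (14 + (((-1 - 1) + 52) + 25))**2 = (14 + ((-2 + 52) + 25))**2 = (14 + (50 + 25))**2 = (14 + 75)**2 = 89**2 = 7921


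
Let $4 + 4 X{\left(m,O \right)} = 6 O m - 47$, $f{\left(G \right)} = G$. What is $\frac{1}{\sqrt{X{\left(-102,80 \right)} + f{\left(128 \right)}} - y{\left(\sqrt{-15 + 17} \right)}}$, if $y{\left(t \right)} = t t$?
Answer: $- \frac{8}{48515} - \frac{2 i \sqrt{48499}}{48515} \approx -0.0001649 - 0.0090786 i$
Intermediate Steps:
$X{\left(m,O \right)} = - \frac{51}{4} + \frac{3 O m}{2}$ ($X{\left(m,O \right)} = -1 + \frac{6 O m - 47}{4} = -1 + \frac{-47 + 6 O m}{4} = -1 + \left(- \frac{47}{4} + \frac{3 O m}{2}\right) = - \frac{51}{4} + \frac{3 O m}{2}$)
$y{\left(t \right)} = t^{2}$
$\frac{1}{\sqrt{X{\left(-102,80 \right)} + f{\left(128 \right)}} - y{\left(\sqrt{-15 + 17} \right)}} = \frac{1}{\sqrt{\left(- \frac{51}{4} + \frac{3}{2} \cdot 80 \left(-102\right)\right) + 128} - \left(\sqrt{-15 + 17}\right)^{2}} = \frac{1}{\sqrt{\left(- \frac{51}{4} - 12240\right) + 128} - \left(\sqrt{2}\right)^{2}} = \frac{1}{\sqrt{- \frac{49011}{4} + 128} - 2} = \frac{1}{\sqrt{- \frac{48499}{4}} - 2} = \frac{1}{\frac{i \sqrt{48499}}{2} - 2} = \frac{1}{-2 + \frac{i \sqrt{48499}}{2}}$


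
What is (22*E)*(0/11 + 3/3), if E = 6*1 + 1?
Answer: 154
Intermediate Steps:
E = 7 (E = 6 + 1 = 7)
(22*E)*(0/11 + 3/3) = (22*7)*(0/11 + 3/3) = 154*(0*(1/11) + 3*(⅓)) = 154*(0 + 1) = 154*1 = 154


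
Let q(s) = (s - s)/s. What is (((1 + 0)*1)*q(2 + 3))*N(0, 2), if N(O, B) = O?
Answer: 0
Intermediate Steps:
q(s) = 0 (q(s) = 0/s = 0)
(((1 + 0)*1)*q(2 + 3))*N(0, 2) = (((1 + 0)*1)*0)*0 = ((1*1)*0)*0 = (1*0)*0 = 0*0 = 0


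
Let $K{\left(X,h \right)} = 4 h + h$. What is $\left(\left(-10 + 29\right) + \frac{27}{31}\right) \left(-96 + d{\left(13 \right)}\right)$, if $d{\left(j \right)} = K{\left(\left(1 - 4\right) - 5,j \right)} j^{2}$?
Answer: $\frac{6707624}{31} \approx 2.1638 \cdot 10^{5}$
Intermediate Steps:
$K{\left(X,h \right)} = 5 h$
$d{\left(j \right)} = 5 j^{3}$ ($d{\left(j \right)} = 5 j j^{2} = 5 j^{3}$)
$\left(\left(-10 + 29\right) + \frac{27}{31}\right) \left(-96 + d{\left(13 \right)}\right) = \left(\left(-10 + 29\right) + \frac{27}{31}\right) \left(-96 + 5 \cdot 13^{3}\right) = \left(19 + 27 \cdot \frac{1}{31}\right) \left(-96 + 5 \cdot 2197\right) = \left(19 + \frac{27}{31}\right) \left(-96 + 10985\right) = \frac{616}{31} \cdot 10889 = \frac{6707624}{31}$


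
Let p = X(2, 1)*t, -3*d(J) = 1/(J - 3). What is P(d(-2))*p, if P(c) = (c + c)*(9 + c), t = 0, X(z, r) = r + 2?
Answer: 0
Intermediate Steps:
X(z, r) = 2 + r
d(J) = -1/(3*(-3 + J)) (d(J) = -1/(3*(J - 3)) = -1/(3*(-3 + J)))
P(c) = 2*c*(9 + c) (P(c) = (2*c)*(9 + c) = 2*c*(9 + c))
p = 0 (p = (2 + 1)*0 = 3*0 = 0)
P(d(-2))*p = (2*(-1/(-9 + 3*(-2)))*(9 - 1/(-9 + 3*(-2))))*0 = (2*(-1/(-9 - 6))*(9 - 1/(-9 - 6)))*0 = (2*(-1/(-15))*(9 - 1/(-15)))*0 = (2*(-1*(-1/15))*(9 - 1*(-1/15)))*0 = (2*(1/15)*(9 + 1/15))*0 = (2*(1/15)*(136/15))*0 = (272/225)*0 = 0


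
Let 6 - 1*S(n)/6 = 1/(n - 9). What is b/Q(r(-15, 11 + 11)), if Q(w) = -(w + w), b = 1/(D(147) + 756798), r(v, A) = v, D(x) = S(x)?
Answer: 23/522215430 ≈ 4.4043e-8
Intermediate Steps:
S(n) = 36 - 6/(-9 + n) (S(n) = 36 - 6/(n - 9) = 36 - 6/(-9 + n))
D(x) = 6*(-55 + 6*x)/(-9 + x)
b = 23/17407181 (b = 1/(6*(-55 + 6*147)/(-9 + 147) + 756798) = 1/(6*(-55 + 882)/138 + 756798) = 1/(6*(1/138)*827 + 756798) = 1/(827/23 + 756798) = 1/(17407181/23) = 23/17407181 ≈ 1.3213e-6)
Q(w) = -2*w
b/Q(r(-15, 11 + 11)) = 23/(17407181*((-2*(-15)))) = (23/17407181)/30 = (23/17407181)*(1/30) = 23/522215430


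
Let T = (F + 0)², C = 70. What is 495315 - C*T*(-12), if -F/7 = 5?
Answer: 1524315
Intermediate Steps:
F = -35 (F = -7*5 = -35)
T = 1225 (T = (-35 + 0)² = (-35)² = 1225)
495315 - C*T*(-12) = 495315 - 70*1225*(-12) = 495315 - 85750*(-12) = 495315 - 1*(-1029000) = 495315 + 1029000 = 1524315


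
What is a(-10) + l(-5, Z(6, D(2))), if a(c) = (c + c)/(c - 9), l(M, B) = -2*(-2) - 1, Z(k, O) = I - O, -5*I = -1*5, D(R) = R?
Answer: 77/19 ≈ 4.0526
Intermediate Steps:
I = 1 (I = -(-1)*5/5 = -⅕*(-5) = 1)
Z(k, O) = 1 - O
l(M, B) = 3 (l(M, B) = 4 - 1 = 3)
a(c) = 2*c/(-9 + c) (a(c) = (2*c)/(-9 + c) = 2*c/(-9 + c))
a(-10) + l(-5, Z(6, D(2))) = 2*(-10)/(-9 - 10) + 3 = 2*(-10)/(-19) + 3 = 2*(-10)*(-1/19) + 3 = 20/19 + 3 = 77/19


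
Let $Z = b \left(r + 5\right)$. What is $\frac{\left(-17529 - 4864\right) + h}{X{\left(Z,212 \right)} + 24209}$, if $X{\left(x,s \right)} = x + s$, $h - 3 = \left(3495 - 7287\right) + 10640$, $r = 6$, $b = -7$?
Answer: $- \frac{7771}{12172} \approx -0.63843$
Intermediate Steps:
$Z = -77$ ($Z = - 7 \left(6 + 5\right) = \left(-7\right) 11 = -77$)
$h = 6851$ ($h = 3 + \left(\left(3495 - 7287\right) + 10640\right) = 3 + \left(-3792 + 10640\right) = 3 + 6848 = 6851$)
$X{\left(x,s \right)} = s + x$
$\frac{\left(-17529 - 4864\right) + h}{X{\left(Z,212 \right)} + 24209} = \frac{\left(-17529 - 4864\right) + 6851}{\left(212 - 77\right) + 24209} = \frac{-22393 + 6851}{135 + 24209} = - \frac{15542}{24344} = \left(-15542\right) \frac{1}{24344} = - \frac{7771}{12172}$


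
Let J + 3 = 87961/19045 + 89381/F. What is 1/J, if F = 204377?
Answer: 3892359965/8002386547 ≈ 0.48640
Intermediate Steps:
J = 8002386547/3892359965 (J = -3 + (87961/19045 + 89381/204377) = -3 + 19679466442/3892359965 = 8002386547/3892359965 ≈ 2.0559)
1/J = 1/(8002386547/3892359965) = 3892359965/8002386547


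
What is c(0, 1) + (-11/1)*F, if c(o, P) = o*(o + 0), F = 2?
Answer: -22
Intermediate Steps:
c(o, P) = o² (c(o, P) = o*o = o²)
c(0, 1) + (-11/1)*F = 0² - 11/1*2 = 0 - 11*1*2 = 0 - 11*2 = 0 - 22 = -22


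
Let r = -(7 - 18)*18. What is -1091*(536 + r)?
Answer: -800794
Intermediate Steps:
r = 198 (r = -(-11)*18 = -1*(-198) = 198)
-1091*(536 + r) = -1091*(536 + 198) = -1091*734 = -800794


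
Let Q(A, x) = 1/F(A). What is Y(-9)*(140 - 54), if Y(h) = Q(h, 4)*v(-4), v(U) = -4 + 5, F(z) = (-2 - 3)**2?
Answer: 86/25 ≈ 3.4400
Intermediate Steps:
F(z) = 25 (F(z) = (-5)**2 = 25)
v(U) = 1
Q(A, x) = 1/25
Y(h) = 1/25 (Y(h) = (1/25)*1 = 1/25)
Y(-9)*(140 - 54) = (140 - 54)/25 = (1/25)*86 = 86/25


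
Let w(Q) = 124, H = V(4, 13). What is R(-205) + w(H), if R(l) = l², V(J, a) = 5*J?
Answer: 42149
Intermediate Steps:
H = 20 (H = 5*4 = 20)
R(-205) + w(H) = (-205)² + 124 = 42025 + 124 = 42149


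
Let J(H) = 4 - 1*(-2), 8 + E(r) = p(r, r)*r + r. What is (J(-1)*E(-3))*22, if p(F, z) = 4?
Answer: -3036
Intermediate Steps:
E(r) = -8 + 5*r (E(r) = -8 + (4*r + r) = -8 + 5*r)
J(H) = 6 (J(H) = 4 + 2 = 6)
(J(-1)*E(-3))*22 = (6*(-8 + 5*(-3)))*22 = (6*(-8 - 15))*22 = (6*(-23))*22 = -138*22 = -3036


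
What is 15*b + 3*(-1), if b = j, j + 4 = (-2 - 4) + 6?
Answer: -63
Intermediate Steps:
j = -4 (j = -4 + ((-2 - 4) + 6) = -4 + (-6 + 6) = -4 + 0 = -4)
b = -4
15*b + 3*(-1) = 15*(-4) + 3*(-1) = -60 - 3 = -63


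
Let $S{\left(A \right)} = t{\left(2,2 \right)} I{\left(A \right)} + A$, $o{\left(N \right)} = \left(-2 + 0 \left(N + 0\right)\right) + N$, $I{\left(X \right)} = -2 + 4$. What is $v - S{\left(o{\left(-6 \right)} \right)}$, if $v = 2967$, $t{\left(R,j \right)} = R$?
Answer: $2971$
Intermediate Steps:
$I{\left(X \right)} = 2$
$o{\left(N \right)} = -2 + N$ ($o{\left(N \right)} = \left(-2 + 0 N\right) + N = \left(-2 + 0\right) + N = -2 + N$)
$S{\left(A \right)} = 4 + A$ ($S{\left(A \right)} = 2 \cdot 2 + A = 4 + A$)
$v - S{\left(o{\left(-6 \right)} \right)} = 2967 - \left(4 - 8\right) = 2967 - -4 = 2967 + 4 = 2971$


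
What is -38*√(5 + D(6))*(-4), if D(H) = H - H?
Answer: 152*√5 ≈ 339.88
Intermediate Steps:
D(H) = 0
-38*√(5 + D(6))*(-4) = -38*√(5 + 0)*(-4) = -38*√5*(-4) = -(-152)*√5 = 152*√5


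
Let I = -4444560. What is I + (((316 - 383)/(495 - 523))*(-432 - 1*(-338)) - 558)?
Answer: -62234801/14 ≈ -4.4453e+6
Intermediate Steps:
I + (((316 - 383)/(495 - 523))*(-432 - 1*(-338)) - 558) = -4444560 + (((316 - 383)/(495 - 523))*(-432 - 1*(-338)) - 558) = -4444560 + ((-67/(-28))*(-432 + 338) - 558) = -4444560 + (-67*(-1/28)*(-94) - 558) = -4444560 + ((67/28)*(-94) - 558) = -4444560 + (-3149/14 - 558) = -4444560 - 10961/14 = -62234801/14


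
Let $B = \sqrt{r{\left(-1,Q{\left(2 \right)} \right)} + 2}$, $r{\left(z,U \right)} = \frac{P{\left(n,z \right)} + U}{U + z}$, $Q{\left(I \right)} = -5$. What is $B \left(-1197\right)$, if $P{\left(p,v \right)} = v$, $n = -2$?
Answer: $- 1197 \sqrt{3} \approx -2073.3$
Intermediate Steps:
$r{\left(z,U \right)} = 1$ ($r{\left(z,U \right)} = \frac{z + U}{U + z} = \frac{U + z}{U + z} = 1$)
$B = \sqrt{3}$ ($B = \sqrt{1 + 2} = \sqrt{3} \approx 1.732$)
$B \left(-1197\right) = \sqrt{3} \left(-1197\right) = - 1197 \sqrt{3}$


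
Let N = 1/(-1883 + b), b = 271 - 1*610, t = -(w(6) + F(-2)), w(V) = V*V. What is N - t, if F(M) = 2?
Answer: 84435/2222 ≈ 38.000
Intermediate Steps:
w(V) = V²
t = -38 (t = -(6² + 2) = -(36 + 2) = -1*38 = -38)
b = -339 (b = 271 - 610 = -339)
N = -1/2222 (N = 1/(-1883 - 339) = 1/(-2222) = -1/2222 ≈ -0.00045004)
N - t = -1/2222 - 1*(-38) = -1/2222 + 38 = 84435/2222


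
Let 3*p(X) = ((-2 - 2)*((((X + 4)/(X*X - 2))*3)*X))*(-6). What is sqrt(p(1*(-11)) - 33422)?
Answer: 7*I*sqrt(197030)/17 ≈ 182.77*I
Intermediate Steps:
p(X) = 24*X*(4 + X)/(-2 + X**2) (p(X) = (((-2 - 2)*((((X + 4)/(X*X - 2))*3)*X))*(-6))/3 = (-4*((4 + X)/(X**2 - 2))*3*X*(-6))/3 = (-4*((4 + X)/(-2 + X**2))*3*X*(-6))/3 = (-4*3*(4 + X)/(-2 + X**2)*X*(-6))/3 = (-12*X*(4 + X)/(-2 + X**2)*(-6))/3 = (72*X*(4 + X)/(-2 + X**2))/3 = 24*X*(4 + X)/(-2 + X**2))
sqrt(p(1*(-11)) - 33422) = sqrt(24*(1*(-11))*(4 + 1*(-11))/(-2 + (1*(-11))**2) - 33422) = sqrt(24*(-11)*(4 - 11)/(-2 + (-11)**2) - 33422) = sqrt(24*(-11)*(-7)/(-2 + 121) - 33422) = sqrt(24*(-11)*(-7)/119 - 33422) = sqrt(24*(-11)*(1/119)*(-7) - 33422) = sqrt(264/17 - 33422) = sqrt(-567910/17) = 7*I*sqrt(197030)/17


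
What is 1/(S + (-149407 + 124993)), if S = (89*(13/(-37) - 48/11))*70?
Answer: -407/21891868 ≈ -1.8591e-5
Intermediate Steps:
S = -11955370/407 (S = (89*(13*(-1/37) - 48*1/11))*70 = (89*(-13/37 - 48/11))*70 = (89*(-1919/407))*70 = -170791/407*70 = -11955370/407 ≈ -29374.)
1/(S + (-149407 + 124993)) = 1/(-11955370/407 + (-149407 + 124993)) = 1/(-11955370/407 - 24414) = 1/(-21891868/407) = -407/21891868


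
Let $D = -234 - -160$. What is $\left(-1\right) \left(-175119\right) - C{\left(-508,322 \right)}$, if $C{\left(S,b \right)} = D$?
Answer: $175193$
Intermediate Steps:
$D = -74$ ($D = -234 + 160 = -74$)
$C{\left(S,b \right)} = -74$
$\left(-1\right) \left(-175119\right) - C{\left(-508,322 \right)} = \left(-1\right) \left(-175119\right) - -74 = 175119 + 74 = 175193$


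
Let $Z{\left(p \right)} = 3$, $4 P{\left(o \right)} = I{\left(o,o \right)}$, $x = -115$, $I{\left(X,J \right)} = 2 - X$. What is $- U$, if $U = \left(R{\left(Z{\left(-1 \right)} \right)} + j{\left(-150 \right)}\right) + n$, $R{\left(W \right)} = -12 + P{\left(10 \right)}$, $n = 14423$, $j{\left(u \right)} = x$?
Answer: $-14294$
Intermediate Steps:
$j{\left(u \right)} = -115$
$P{\left(o \right)} = \frac{1}{2} - \frac{o}{4}$ ($P{\left(o \right)} = \frac{2 - o}{4} = \frac{1}{2} - \frac{o}{4}$)
$R{\left(W \right)} = -14$ ($R{\left(W \right)} = -12 + \left(\frac{1}{2} - \frac{5}{2}\right) = -12 - 2 = -14$)
$U = 14294$ ($U = \left(-14 - 115\right) + 14423 = -129 + 14423 = 14294$)
$- U = \left(-1\right) 14294 = -14294$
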